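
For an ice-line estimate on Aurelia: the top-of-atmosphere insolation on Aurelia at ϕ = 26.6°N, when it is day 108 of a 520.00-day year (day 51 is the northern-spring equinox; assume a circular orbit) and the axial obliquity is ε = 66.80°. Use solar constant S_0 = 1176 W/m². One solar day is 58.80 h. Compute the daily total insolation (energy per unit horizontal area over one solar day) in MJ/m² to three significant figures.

Solar longitude: L_s = 360° × (108 − 51)/520.00 = 39.462°.
sin δ = sin 66.80° × sin 39.462° = 0.58417, so δ = +35.744°.
cos h₀ = −tan(+26.6°) tan(+35.744°) = -0.3604, h₀ = 1.9395 rad.
Bracket: h₀ sin ϕ sin δ + cos ϕ cos δ sin h₀ = 1.9395×0.44776×0.58417 + 0.89415×0.81163×0.93279 = 0.507311 + 0.676943 = 1.184254.
Q̄ = (S_0/π) × [bracket] = (1176/π) × 1.184254 = 443.30 W/m².
Daily total = Q̄ × 58.80 h × 3600 s/h = 443.30 × 58.80 × 3600 / 10⁶ = 93.84 MJ/m².

93.8 MJ/m²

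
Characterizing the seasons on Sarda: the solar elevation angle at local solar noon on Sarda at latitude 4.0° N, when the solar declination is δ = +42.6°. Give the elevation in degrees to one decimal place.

At local noon the hour angle is zero, so the zenith angle equals |φ − δ| = |+4.0° − (+42.600°)| = 38.600°.
Elevation = 90° − 38.600° = 51.4°.

51.4°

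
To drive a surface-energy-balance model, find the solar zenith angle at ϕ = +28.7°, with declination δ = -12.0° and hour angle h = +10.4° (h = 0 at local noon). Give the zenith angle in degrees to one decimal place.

θ_z = 41.9°

cos θ_z = sin ϕ sin δ + cos ϕ cos δ cos h = -0.099844 + 0.843883 = 0.744039.
θ_z = arccos(0.744039) = 41.9°.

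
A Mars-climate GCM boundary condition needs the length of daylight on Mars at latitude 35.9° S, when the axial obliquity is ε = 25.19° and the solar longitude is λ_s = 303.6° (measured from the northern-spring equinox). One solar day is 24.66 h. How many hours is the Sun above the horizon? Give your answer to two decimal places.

14.51 h

Solar declination: sin δ = sin ε · sin λ_s = sin 25.19° × sin 303.6° = -0.35451, so δ = -20.763°.
cos H₀ = −tan φ · tan δ = −tan(-35.9°) × tan(-20.763°) = -0.2744, so H₀ = 1.8488 rad = 105.93°.
Daylight = 2H₀/(2π) × 24.66 h = (1.8488/π) × 24.66 = 14.51 h.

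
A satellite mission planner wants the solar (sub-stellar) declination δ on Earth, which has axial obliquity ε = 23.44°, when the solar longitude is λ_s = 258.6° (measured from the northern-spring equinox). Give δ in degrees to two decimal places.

sin δ = sin ε · sin λ_s = sin 23.44° × sin 258.6° = -0.389941.
δ = arcsin(-0.389941) = -22.95°.

δ = -22.95°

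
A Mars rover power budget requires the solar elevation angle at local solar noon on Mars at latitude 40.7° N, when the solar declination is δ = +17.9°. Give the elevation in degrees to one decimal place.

67.2°

At local noon the hour angle is zero, so the zenith angle equals |ϕ − δ| = |+40.7° − (+17.900°)| = 22.800°.
Elevation = 90° − 22.800° = 67.2°.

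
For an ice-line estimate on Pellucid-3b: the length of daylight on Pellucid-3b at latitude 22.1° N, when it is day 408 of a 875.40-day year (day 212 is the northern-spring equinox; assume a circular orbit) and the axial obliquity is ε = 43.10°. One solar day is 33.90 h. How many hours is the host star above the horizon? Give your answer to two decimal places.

Solar longitude: λ_s = 360° × (408 − 212)/875.40 = 80.603°.
sin δ = sin 43.10° × sin 80.603° = 0.67411, so δ = +42.385°.
cos H₀ = −tan φ · tan δ = −tan(+22.1°) × tan(+42.385°) = -0.3706, so H₀ = 1.9504 rad = 111.75°.
Daylight = 2H₀/(2π) × 33.90 h = (1.9504/π) × 33.90 = 21.05 h.

21.05 h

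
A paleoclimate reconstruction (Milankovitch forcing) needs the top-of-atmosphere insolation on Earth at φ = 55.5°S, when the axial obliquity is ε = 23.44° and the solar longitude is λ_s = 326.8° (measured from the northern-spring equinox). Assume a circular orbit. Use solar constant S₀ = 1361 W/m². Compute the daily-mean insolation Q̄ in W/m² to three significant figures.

Solar declination: sin δ = sin ε · sin λ_s = sin 23.44° × sin 326.8° = -0.21781, so δ = -12.581°.
cos H₀ = −tan(-55.5°) tan(-12.581°) = -0.3247, H₀ = 1.9015 rad.
Bracket: H₀ sin φ sin δ + cos φ cos δ sin H₀ = 1.9015×-0.82413×-0.21781 + 0.56641×0.97599×0.94581 = 0.341326 + 0.522854 = 0.864180.
Q̄ = (S₀/π) × [bracket] = (1361/π) × 0.864180 = 374.4 W/m².

Q̄ ≈ 374 W/m²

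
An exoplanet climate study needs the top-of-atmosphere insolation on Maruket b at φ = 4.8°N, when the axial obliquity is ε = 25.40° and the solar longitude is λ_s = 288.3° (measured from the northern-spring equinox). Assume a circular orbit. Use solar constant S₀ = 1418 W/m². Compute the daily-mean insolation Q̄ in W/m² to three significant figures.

Solar declination: sin δ = sin ε · sin λ_s = sin 25.40° × sin 288.3° = -0.40724, so δ = -24.032°.
cos H₀ = −tan(+4.8°) tan(-24.032°) = 0.0374, H₀ = 1.5333 rad.
Bracket: H₀ sin φ sin δ + cos φ cos δ sin H₀ = 1.5333×0.08368×-0.40724 + 0.99649×0.91332×0.99930 = -0.052252 + 0.909477 = 0.857225.
Q̄ = (S₀/π) × [bracket] = (1418/π) × 0.857225 = 386.9 W/m².

Q̄ ≈ 387 W/m²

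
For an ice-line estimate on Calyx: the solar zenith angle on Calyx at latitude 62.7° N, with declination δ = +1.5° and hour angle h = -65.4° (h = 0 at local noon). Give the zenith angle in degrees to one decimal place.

cos θ_z = sin ϕ sin δ + cos ϕ cos δ cos h = 0.023261 + 0.190862 = 0.214123.
θ_z = arccos(0.214123) = 77.6°.

θ_z = 77.6°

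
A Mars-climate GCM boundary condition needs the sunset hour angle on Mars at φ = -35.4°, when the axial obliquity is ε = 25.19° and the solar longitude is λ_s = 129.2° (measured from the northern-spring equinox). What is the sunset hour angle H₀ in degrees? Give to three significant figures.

H₀ = 75.6°

Solar declination: sin δ = sin ε · sin λ_s = sin 25.19° × sin 129.2° = 0.32983, so δ = +19.259°.
cos H₀ = −tan φ · tan δ = −tan(-35.4°) × tan(+19.259°) = 0.2483, so H₀ = 1.3199 rad = 75.62°.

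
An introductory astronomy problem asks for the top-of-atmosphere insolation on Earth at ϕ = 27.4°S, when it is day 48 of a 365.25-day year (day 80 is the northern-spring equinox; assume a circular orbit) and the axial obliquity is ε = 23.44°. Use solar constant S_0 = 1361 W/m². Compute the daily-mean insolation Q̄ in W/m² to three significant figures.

Solar longitude: L_s = 360° × (48 − 80)/365.25 = -31.540°, i.e. -31.540° + 360° = 328.460°.
sin δ = sin 23.44° × sin 328.460° = -0.20808, so δ = -12.010°.
cos h₀ = −tan(-27.4°) tan(-12.010°) = -0.1103, h₀ = 1.6813 rad.
Bracket: h₀ sin ϕ sin δ + cos ϕ cos δ sin h₀ = 1.6813×-0.46020×-0.20808 + 0.88782×0.97811×0.99390 = 0.160999 + 0.863088 = 1.024087.
Q̄ = (S_0/π) × [bracket] = (1361/π) × 1.024087 = 443.7 W/m².

Q̄ ≈ 444 W/m²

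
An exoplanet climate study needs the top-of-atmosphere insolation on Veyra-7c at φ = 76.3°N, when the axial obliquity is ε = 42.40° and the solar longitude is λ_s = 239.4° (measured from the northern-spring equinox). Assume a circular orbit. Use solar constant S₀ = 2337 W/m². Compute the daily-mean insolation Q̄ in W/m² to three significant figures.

Solar declination: sin δ = sin ε · sin λ_s = sin 42.40° × sin 239.4° = -0.58040, so δ = -35.479°.
cos H₀ = −tan(+76.3°) tan(-35.479°) = 2.9237 ≥ 1 ⇒ polar night, H₀ = 0 and Q̄ = 0.

Q̄ ≈ 0.00 W/m²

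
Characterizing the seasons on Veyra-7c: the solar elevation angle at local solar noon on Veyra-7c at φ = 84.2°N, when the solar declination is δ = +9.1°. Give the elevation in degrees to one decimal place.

At local noon the hour angle is zero, so the zenith angle equals |φ − δ| = |+84.2° − (+9.100°)| = 75.100°.
Elevation = 90° − 75.100° = 14.9°.

14.9°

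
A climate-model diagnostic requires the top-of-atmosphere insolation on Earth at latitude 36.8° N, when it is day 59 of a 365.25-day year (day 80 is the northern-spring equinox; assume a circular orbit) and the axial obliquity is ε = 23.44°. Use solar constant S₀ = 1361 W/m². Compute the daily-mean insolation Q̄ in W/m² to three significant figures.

Solar longitude: λ_s = 360° × (59 − 80)/365.25 = -20.698°, i.e. -20.698° + 360° = 339.302°.
sin δ = sin 23.44° × sin 339.302° = -0.14060, so δ = -8.082°.
cos H₀ = −tan(+36.8°) tan(-8.082°) = 0.1062, H₀ = 1.4644 rad.
Bracket: H₀ sin φ sin δ + cos φ cos δ sin H₀ = 1.4644×0.59902×-0.14060 + 0.80073×0.99007×0.99434 = -0.123335 + 0.788292 = 0.664957.
Q̄ = (S₀/π) × [bracket] = (1361/π) × 0.664957 = 288.1 W/m².

Q̄ ≈ 288 W/m²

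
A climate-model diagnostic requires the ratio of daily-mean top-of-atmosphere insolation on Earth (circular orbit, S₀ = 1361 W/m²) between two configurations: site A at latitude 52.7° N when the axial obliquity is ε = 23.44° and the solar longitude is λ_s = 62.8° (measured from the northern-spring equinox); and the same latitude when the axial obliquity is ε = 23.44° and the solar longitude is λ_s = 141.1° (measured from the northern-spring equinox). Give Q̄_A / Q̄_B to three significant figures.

— Configuration A (φ=+52.7°):
Solar declination: sin δ = sin ε · sin λ_s = sin 23.44° × sin 62.8° = 0.35380, so δ = +20.720°.
cos H₀ = −tan(+52.7°) tan(+20.720°) = -0.4965, H₀ = 2.0904 rad.
Bracket: H₀ sin φ sin δ + cos φ cos δ sin H₀ = 2.0904×0.79547×0.35380 + 0.60599×0.93532×0.86801 = 0.588317 + 0.491983 = 1.080300.
Q̄ = (S₀/π) × [bracket] = (1361/π) × 1.080300 = 468.01 W/m².
— Configuration B (φ=+52.7°):
Solar declination: sin δ = sin ε · sin λ_s = sin 23.44° × sin 141.1° = 0.24980, so δ = +14.465°.
cos H₀ = −tan(+52.7°) tan(+14.465°) = -0.3386, H₀ = 1.9163 rad.
Bracket: H₀ sin φ sin δ + cos φ cos δ sin H₀ = 1.9163×0.79547×0.24980 + 0.60599×0.96830×0.94092 = 0.380785 + 0.552113 = 0.932898.
Q̄ = (S₀/π) × [bracket] = (1361/π) × 0.932898 = 404.15 W/m².
Ratio Q̄_A / Q̄_B = 468.01 / 404.15 = 1.158.

Q̄_A / Q̄_B ≈ 1.16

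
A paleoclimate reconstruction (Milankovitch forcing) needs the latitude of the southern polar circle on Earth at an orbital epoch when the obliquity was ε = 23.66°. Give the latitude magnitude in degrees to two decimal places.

66.34°

The polar circle is the lowest latitude that experiences at least one full rotation of continuous darkness at the northern-summer solstice; it lies at |φ| = 90° − ε = 90° − 23.66° = 66.34°.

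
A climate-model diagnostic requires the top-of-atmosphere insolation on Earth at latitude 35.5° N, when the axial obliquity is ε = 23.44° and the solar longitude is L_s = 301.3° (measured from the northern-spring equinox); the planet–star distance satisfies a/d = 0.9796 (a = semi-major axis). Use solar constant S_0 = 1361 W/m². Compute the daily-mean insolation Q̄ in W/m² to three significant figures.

Solar declination: sin δ = sin ε · sin L_s = sin 23.44° × sin 301.3° = -0.33989, so δ = -19.870°.
cos h₀ = −tan(+35.5°) tan(-19.870°) = 0.2578, h₀ = 1.3101 rad.
Bracket: h₀ sin ϕ sin δ + cos ϕ cos δ sin h₀ = 1.3101×0.58070×-0.33989 + 0.81412×0.94046×0.96620 = -0.258580 + 0.739768 = 0.481188.
Inverse-square distance factor (a/d)² = 0.9796² = 0.959616.
Q̄ = (S_0/π) × 0.959616 × [bracket] = (1361/π) × 0.959616 × 0.481188 = 200.0 W/m².

Q̄ ≈ 200 W/m²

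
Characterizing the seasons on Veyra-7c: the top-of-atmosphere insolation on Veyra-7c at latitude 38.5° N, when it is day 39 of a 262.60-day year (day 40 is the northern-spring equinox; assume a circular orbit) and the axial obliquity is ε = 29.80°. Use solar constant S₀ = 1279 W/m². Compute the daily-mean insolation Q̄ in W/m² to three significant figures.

Q̄ ≈ 314 W/m²

Solar longitude: λ_s = 360° × (39 − 40)/262.60 = -1.371°, i.e. -1.371° + 360° = 358.629°.
sin δ = sin 29.80° × sin 358.629° = -0.01189, so δ = -0.681°.
cos H₀ = −tan(+38.5°) tan(-0.681°) = 0.0095, H₀ = 1.5613 rad.
Bracket: H₀ sin φ sin δ + cos φ cos δ sin H₀ = 1.5613×0.62251×-0.01189 + 0.78261×0.99993×0.99996 = -0.011556 + 0.782524 = 0.770968.
Q̄ = (S₀/π) × [bracket] = (1279/π) × 0.770968 = 313.9 W/m².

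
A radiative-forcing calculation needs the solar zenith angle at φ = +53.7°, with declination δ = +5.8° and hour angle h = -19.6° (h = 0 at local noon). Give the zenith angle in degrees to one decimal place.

θ_z = 50.5°

cos θ_z = sin φ sin δ + cos φ cos δ cos h = 0.081444 + 0.554855 = 0.636299.
θ_z = arccos(0.636299) = 50.5°.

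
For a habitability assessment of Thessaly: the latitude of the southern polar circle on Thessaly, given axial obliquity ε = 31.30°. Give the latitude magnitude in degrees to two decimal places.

58.70°

The polar circle is the lowest latitude that experiences at least one full rotation of continuous darkness at the northern-summer solstice; it lies at |φ| = 90° − ε = 90° − 31.30° = 58.70°.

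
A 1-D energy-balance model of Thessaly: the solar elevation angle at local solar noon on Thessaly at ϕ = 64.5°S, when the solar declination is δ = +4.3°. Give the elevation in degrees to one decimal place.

21.2°

At local noon the hour angle is zero, so the zenith angle equals |ϕ − δ| = |-64.5° − (+4.300°)| = 68.800°.
Elevation = 90° − 68.800° = 21.2°.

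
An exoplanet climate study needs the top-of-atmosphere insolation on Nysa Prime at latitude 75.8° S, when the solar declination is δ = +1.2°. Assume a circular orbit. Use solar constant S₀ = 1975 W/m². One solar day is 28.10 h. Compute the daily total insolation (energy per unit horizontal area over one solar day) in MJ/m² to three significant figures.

cos H₀ = −tan(-75.8°) tan(+1.200°) = 0.0828, H₀ = 1.4879 rad.
Bracket: H₀ sin φ sin δ + cos φ cos δ sin H₀ = 1.4879×-0.96945×0.02094 + 0.24531×0.99978×0.99657 = -0.030205 + 0.244415 = 0.214210.
Q̄ = (S₀/π) × [bracket] = (1975/π) × 0.214210 = 134.67 W/m².
Daily total = Q̄ × 28.10 h × 3600 s/h = 134.67 × 28.10 × 3600 / 10⁶ = 13.62 MJ/m².

13.6 MJ/m²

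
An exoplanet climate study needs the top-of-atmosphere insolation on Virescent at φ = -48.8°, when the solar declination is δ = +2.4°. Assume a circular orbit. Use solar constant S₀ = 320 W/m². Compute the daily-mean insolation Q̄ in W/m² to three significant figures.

Q̄ ≈ 62.1 W/m²

cos H₀ = −tan(-48.8°) tan(+2.400°) = 0.0479, H₀ = 1.5229 rad.
Bracket: H₀ sin φ sin δ + cos φ cos δ sin H₀ = 1.5229×-0.75241×0.04188 + 0.65869×0.99912×0.99885 = -0.047988 + 0.657354 = 0.609366.
Q̄ = (S₀/π) × [bracket] = (320/π) × 0.609366 = 62.07 W/m².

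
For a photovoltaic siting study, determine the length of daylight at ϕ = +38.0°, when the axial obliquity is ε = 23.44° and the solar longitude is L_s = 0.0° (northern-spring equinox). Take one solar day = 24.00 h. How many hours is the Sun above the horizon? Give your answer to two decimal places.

Solar declination: sin δ = sin ε · sin L_s = sin 23.44° × sin 0.0° = 0.00000, so δ = +0.000°.
cos h₀ = −tan ϕ · tan δ = −tan(+38.0°) × tan(+0.000°) = -0.0000, so h₀ = 1.5708 rad = 90.00°.
Daylight = 2h₀/(2π) × 24.00 h = (1.5708/π) × 24.00 = 12.00 h.

12.00 h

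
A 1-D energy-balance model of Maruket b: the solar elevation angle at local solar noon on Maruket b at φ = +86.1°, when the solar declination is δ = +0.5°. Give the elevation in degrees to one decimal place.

At local noon the hour angle is zero, so the zenith angle equals |φ − δ| = |+86.1° − (+0.500°)| = 85.600°.
Elevation = 90° − 85.600° = 4.4°.

4.4°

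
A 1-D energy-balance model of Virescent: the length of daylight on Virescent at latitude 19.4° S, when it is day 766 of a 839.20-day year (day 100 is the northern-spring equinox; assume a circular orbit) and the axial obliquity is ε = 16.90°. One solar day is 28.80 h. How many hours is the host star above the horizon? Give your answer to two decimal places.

Solar longitude: λ_s = 360° × (766 − 100)/839.20 = 285.701°.
sin δ = sin 16.90° × sin 285.701° = -0.27986, so δ = -16.252°.
cos H₀ = −tan φ · tan δ = −tan(-19.4°) × tan(-16.252°) = -0.1027, so H₀ = 1.6736 rad = 95.89°.
Daylight = 2H₀/(2π) × 28.80 h = (1.6736/π) × 28.80 = 15.34 h.

15.34 h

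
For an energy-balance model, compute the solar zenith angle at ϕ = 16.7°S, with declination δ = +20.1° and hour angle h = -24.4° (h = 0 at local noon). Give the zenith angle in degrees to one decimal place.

θ_z = 43.9°

cos θ_z = sin ϕ sin δ + cos ϕ cos δ cos h = -0.098754 + 0.819147 = 0.720393.
θ_z = arccos(0.720393) = 43.9°.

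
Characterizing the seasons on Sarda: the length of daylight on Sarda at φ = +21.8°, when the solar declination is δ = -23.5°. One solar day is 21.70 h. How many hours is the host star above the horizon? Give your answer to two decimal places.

cos H₀ = −tan φ · tan δ = −tan(+21.8°) × tan(-23.500°) = 0.1739, so H₀ = 1.3960 rad = 79.98°.
Daylight = 2H₀/(2π) × 21.70 h = (1.3960/π) × 21.70 = 9.64 h.

9.64 h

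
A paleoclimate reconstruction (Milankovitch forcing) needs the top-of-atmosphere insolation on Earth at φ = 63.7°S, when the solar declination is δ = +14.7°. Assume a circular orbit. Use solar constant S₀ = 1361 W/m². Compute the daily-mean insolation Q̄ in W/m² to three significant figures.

cos H₀ = −tan(-63.7°) tan(+14.700°) = 0.5308, H₀ = 1.0112 rad.
Bracket: H₀ sin φ sin δ + cos φ cos δ sin H₀ = 1.0112×-0.89649×0.25376 + 0.44307×0.96727×0.84749 = -0.230041 + 0.363207 = 0.133166.
Q̄ = (S₀/π) × [bracket] = (1361/π) × 0.133166 = 57.69 W/m².

Q̄ ≈ 57.7 W/m²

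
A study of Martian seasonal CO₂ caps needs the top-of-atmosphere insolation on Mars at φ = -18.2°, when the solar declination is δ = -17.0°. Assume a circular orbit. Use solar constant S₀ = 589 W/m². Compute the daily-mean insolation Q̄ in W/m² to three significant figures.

Q̄ ≈ 198 W/m²

cos H₀ = −tan(-18.2°) tan(-17.000°) = -0.1005, H₀ = 1.6715 rad.
Bracket: H₀ sin φ sin δ + cos φ cos δ sin H₀ = 1.6715×-0.31233×-0.29237 + 0.94997×0.95630×0.99494 = 0.152635 + 0.903860 = 1.056495.
Q̄ = (S₀/π) × [bracket] = (589/π) × 1.056495 = 198.1 W/m².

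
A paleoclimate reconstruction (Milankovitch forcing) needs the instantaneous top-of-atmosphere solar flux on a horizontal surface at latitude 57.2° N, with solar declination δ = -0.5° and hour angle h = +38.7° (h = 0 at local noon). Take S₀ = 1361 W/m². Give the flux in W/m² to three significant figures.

565 W/m²

cos θ_z = sin φ sin δ + cos φ cos δ cos h = -0.007335 + 0.422749 = 0.415414.
Flux = S₀ · cos θ_z = 1361 × 0.415414 = 565.4 W/m².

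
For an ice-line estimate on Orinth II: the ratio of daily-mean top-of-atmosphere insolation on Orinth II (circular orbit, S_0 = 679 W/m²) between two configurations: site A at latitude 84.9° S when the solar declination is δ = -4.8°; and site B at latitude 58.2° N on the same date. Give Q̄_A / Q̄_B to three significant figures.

Q̄_A / Q̄_B ≈ 0.629

— Configuration A (ϕ=-84.9°):
cos h₀ = −tan(-84.9°) tan(-4.800°) = -0.9409, h₀ = 2.7960 rad.
Bracket: h₀ sin ϕ sin δ + cos ϕ cos δ sin h₀ = 2.7960×-0.99604×-0.08368 + 0.08889×0.99649×0.33871 = 0.233043 + 0.030002 = 0.263045.
Q̄ = (S_0/π) × [bracket] = (679/π) × 0.263045 = 56.853 W/m².
— Configuration B (ϕ=+58.2°):
cos h₀ = −tan(+58.2°) tan(-4.800°) = 0.1354, h₀ = 1.4349 rad.
Bracket: h₀ sin ϕ sin δ + cos ϕ cos δ sin h₀ = 1.4349×0.84989×-0.08368 + 0.52696×0.99649×0.99079 = -0.102048 + 0.520274 = 0.418226.
Q̄ = (S_0/π) × [bracket] = (679/π) × 0.418226 = 90.392 W/m².
Ratio Q̄_A / Q̄_B = 56.853 / 90.392 = 0.6290.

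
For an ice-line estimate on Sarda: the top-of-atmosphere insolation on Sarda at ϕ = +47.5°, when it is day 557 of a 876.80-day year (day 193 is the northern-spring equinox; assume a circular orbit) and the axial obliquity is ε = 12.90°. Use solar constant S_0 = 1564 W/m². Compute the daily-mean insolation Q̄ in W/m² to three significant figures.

Solar longitude: L_s = 360° × (557 − 193)/876.80 = 149.453°.
sin δ = sin 12.90° × sin 149.453° = 0.11347, so δ = +6.515°.
cos h₀ = −tan(+47.5°) tan(+6.515°) = -0.1246, h₀ = 1.6958 rad.
Bracket: h₀ sin ϕ sin δ + cos ϕ cos δ sin h₀ = 1.6958×0.73728×0.11347 + 0.67559×0.99354×0.99220 = 0.141869 + 0.665990 = 0.807859.
Q̄ = (S_0/π) × [bracket] = (1564/π) × 0.807859 = 402.2 W/m².

Q̄ ≈ 402 W/m²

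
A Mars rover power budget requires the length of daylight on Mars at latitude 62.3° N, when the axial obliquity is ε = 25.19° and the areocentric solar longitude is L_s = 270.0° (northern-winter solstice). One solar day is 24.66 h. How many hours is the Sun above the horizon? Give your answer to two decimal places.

3.61 h

sin δ = sin 25.19° × sin 270.0° = -0.42562, so δ = -25.190°.
cos h₀ = −tan ϕ · tan δ = −tan(+62.3°) × tan(-25.190°) = 0.8959, so h₀ = 0.4604 rad = 26.38°.
Daylight = 2h₀/(2π) × 24.66 h = (0.4604/π) × 24.66 = 3.61 h.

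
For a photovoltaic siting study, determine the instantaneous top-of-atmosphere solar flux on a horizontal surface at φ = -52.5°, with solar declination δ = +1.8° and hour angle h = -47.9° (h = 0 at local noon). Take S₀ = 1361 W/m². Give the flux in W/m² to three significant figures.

cos θ_z = sin φ sin δ + cos φ cos δ cos h = -0.024920 + 0.407928 = 0.383008.
Flux = S₀ · cos θ_z = 1361 × 0.383008 = 521.3 W/m².

521 W/m²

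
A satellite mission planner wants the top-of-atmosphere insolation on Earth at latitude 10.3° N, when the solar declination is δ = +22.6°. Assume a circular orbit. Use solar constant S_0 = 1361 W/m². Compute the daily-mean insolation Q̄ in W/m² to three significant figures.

cos h₀ = −tan(+10.3°) tan(+22.600°) = -0.0756, h₀ = 1.6465 rad.
Bracket: h₀ sin ϕ sin δ + cos ϕ cos δ sin h₀ = 1.6465×0.17880×0.38430 + 0.98389×0.92321×0.99713 = 0.113136 + 0.905730 = 1.018866.
Q̄ = (S_0/π) × [bracket] = (1361/π) × 1.018866 = 441.4 W/m².

Q̄ ≈ 441 W/m²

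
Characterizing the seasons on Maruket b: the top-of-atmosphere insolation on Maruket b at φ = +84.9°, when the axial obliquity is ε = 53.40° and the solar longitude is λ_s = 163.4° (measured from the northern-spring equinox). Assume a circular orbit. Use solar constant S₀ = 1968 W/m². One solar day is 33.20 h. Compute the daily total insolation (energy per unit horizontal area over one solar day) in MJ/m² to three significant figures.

Solar declination: sin δ = sin ε · sin λ_s = sin 53.40° × sin 163.4° = 0.22936, so δ = +13.259°.
cos H₀ = −tan(+84.9°) tan(+13.259°) = -2.6403 ≤ −1 ⇒ polar day, H₀ = π.
Bracket: H₀ sin φ sin δ + cos φ cos δ sin H₀ = 3.1416×0.99604×0.22936 + 0.08889×0.97334×0.00000 = 0.717704 + 0.000000 = 0.717704.
Q̄ = (S₀/π) × [bracket] = (1968/π) × 0.717704 = 449.59 W/m².
Daily total = Q̄ × 33.20 h × 3600 s/h = 449.59 × 33.20 × 3600 / 10⁶ = 53.73 MJ/m².

53.7 MJ/m²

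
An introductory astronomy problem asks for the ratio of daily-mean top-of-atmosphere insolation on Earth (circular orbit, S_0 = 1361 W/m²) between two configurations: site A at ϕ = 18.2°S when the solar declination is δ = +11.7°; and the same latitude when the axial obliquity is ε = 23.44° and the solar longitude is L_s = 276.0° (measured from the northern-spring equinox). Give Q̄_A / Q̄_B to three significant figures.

— Configuration A (ϕ=-18.2°):
cos h₀ = −tan(-18.2°) tan(+11.700°) = 0.0681, h₀ = 1.5027 rad.
Bracket: h₀ sin ϕ sin δ + cos ϕ cos δ sin h₀ = 1.5027×-0.31233×0.20279 + 0.94997×0.97922×0.99768 = -0.095177 + 0.928071 = 0.832894.
Q̄ = (S_0/π) × [bracket] = (1361/π) × 0.832894 = 360.83 W/m².
— Configuration B (ϕ=-18.2°):
Solar declination: sin δ = sin ε · sin L_s = sin 23.44° × sin 276.0° = -0.39561, so δ = -23.304°.
cos h₀ = −tan(-18.2°) tan(-23.304°) = -0.1416, h₀ = 1.7129 rad.
Bracket: h₀ sin ϕ sin δ + cos ϕ cos δ sin h₀ = 1.7129×-0.31233×-0.39561 + 0.94997×0.91842×0.98992 = 0.211647 + 0.863677 = 1.075324.
Q̄ = (S_0/π) × [bracket] = (1361/π) × 1.075324 = 465.85 W/m².
Ratio Q̄_A / Q̄_B = 360.83 / 465.85 = 0.7746.

Q̄_A / Q̄_B ≈ 0.775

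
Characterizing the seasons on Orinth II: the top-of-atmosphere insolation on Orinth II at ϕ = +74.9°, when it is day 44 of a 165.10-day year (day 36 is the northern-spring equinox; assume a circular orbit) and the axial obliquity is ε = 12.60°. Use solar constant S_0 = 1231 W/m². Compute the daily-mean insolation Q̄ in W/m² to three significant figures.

Solar longitude: L_s = 360° × (44 − 36)/165.10 = 17.444°.
sin δ = sin 12.60° × sin 17.444° = 0.06539, so δ = +3.749°.
cos h₀ = −tan(+74.9°) tan(+3.749°) = -0.2429, h₀ = 1.8161 rad.
Bracket: h₀ sin ϕ sin δ + cos ϕ cos δ sin h₀ = 1.8161×0.96547×0.06539 + 0.26050×0.99786×0.97006 = 0.114654 + 0.252160 = 0.366814.
Q̄ = (S_0/π) × [bracket] = (1231/π) × 0.366814 = 143.7 W/m².

Q̄ ≈ 144 W/m²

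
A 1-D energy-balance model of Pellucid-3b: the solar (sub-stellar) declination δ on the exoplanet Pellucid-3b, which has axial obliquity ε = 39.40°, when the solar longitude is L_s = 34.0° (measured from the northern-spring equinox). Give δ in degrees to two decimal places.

δ = +20.79°

sin δ = sin ε · sin L_s = sin 39.40° × sin 34.0° = 0.354937.
δ = arcsin(0.354937) = +20.79°.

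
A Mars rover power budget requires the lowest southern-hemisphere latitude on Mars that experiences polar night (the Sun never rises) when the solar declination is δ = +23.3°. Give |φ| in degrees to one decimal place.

Polar night requires cos H₀ = −tan φ tan δ ≥ 1, i.e. tan φ tan δ ≤ −1.
The boundary is |tan φ| · |tan δ| = 1, so |φ| = 90° − |δ| = 90° − 23.3° = 66.7° in the southern hemisphere.

|φ| = 66.7°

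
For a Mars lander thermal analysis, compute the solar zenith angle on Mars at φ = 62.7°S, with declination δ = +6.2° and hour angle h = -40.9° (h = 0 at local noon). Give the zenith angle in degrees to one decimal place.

cos θ_z = sin φ sin δ + cos φ cos δ cos h = -0.095970 + 0.344644 = 0.248674.
θ_z = arccos(0.248674) = 75.6°.

θ_z = 75.6°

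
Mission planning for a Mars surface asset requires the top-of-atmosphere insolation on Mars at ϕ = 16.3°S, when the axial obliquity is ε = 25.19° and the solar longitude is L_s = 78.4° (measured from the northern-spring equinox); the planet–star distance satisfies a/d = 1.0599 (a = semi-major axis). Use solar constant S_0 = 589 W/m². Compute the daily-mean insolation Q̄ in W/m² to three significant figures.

Solar declination: sin δ = sin ε · sin L_s = sin 25.19° × sin 78.4° = 0.41693, so δ = +24.641°.
cos h₀ = −tan(-16.3°) tan(+24.641°) = 0.1341, h₀ = 1.4363 rad.
Bracket: h₀ sin ϕ sin δ + cos ϕ cos δ sin h₀ = 1.4363×-0.28067×0.41693 + 0.95981×0.90894×0.99096 = -0.168075 + 0.864523 = 0.696448.
Inverse-square distance factor (a/d)² = 1.0599² = 1.123388.
Q̄ = (S_0/π) × 1.123388 × [bracket] = (589/π) × 1.123388 × 0.696448 = 146.7 W/m².

Q̄ ≈ 147 W/m²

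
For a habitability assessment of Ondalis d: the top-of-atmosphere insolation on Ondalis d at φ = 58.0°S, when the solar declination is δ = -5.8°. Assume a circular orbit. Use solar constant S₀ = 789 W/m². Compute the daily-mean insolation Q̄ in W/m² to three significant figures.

Q̄ ≈ 168 W/m²

cos H₀ = −tan(-58.0°) tan(-5.800°) = -0.1626, H₀ = 1.7341 rad.
Bracket: H₀ sin φ sin δ + cos φ cos δ sin H₀ = 1.7341×-0.84805×-0.10106 + 0.52992×0.99488×0.98670 = 0.148619 + 0.520195 = 0.668814.
Q̄ = (S₀/π) × [bracket] = (789/π) × 0.668814 = 168.0 W/m².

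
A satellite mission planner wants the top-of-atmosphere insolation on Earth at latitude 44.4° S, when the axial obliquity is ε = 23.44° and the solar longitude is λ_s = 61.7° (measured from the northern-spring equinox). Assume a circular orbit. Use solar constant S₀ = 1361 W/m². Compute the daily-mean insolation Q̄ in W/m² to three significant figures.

Q̄ ≈ 143 W/m²

Solar declination: sin δ = sin ε · sin λ_s = sin 23.44° × sin 61.7° = 0.35024, so δ = +20.502°.
cos H₀ = −tan(-44.4°) tan(+20.502°) = 0.3662, H₀ = 1.1959 rad.
Bracket: H₀ sin φ sin δ + cos φ cos δ sin H₀ = 1.1959×-0.69966×0.35024 + 0.71447×0.93666×0.93054 = -0.293054 + 0.622732 = 0.329678.
Q̄ = (S₀/π) × [bracket] = (1361/π) × 0.329678 = 142.8 W/m².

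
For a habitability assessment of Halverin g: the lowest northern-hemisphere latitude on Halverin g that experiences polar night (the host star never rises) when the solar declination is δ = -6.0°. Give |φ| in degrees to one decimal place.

|φ| = 84.0°

Polar night requires cos H₀ = −tan φ tan δ ≥ 1, i.e. tan φ tan δ ≤ −1.
The boundary is |tan φ| · |tan δ| = 1, so |φ| = 90° − |δ| = 90° − 6.0° = 84.0° in the northern hemisphere.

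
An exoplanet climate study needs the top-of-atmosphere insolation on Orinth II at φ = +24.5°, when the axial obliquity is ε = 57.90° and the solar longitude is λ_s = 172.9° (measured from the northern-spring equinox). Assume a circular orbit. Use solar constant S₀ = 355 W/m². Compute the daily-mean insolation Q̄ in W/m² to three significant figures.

Q̄ ≈ 110 W/m²

Solar declination: sin δ = sin ε · sin λ_s = sin 57.90° × sin 172.9° = 0.10471, so δ = +6.010°.
cos H₀ = −tan(+24.5°) tan(+6.010°) = -0.0480, H₀ = 1.6188 rad.
Bracket: H₀ sin φ sin δ + cos φ cos δ sin H₀ = 1.6188×0.41469×0.10471 + 0.90996×0.99450×0.99885 = 0.070292 + 0.903915 = 0.974207.
Q̄ = (S₀/π) × [bracket] = (355/π) × 0.974207 = 110.1 W/m².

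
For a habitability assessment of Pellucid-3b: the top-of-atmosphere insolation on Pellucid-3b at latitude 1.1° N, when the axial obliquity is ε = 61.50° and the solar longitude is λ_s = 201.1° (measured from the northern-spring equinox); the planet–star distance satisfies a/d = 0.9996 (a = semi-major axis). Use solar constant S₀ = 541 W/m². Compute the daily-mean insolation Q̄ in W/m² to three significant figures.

Solar declination: sin δ = sin ε · sin λ_s = sin 61.50° × sin 201.1° = -0.31637, so δ = -18.444°.
cos H₀ = −tan(+1.1°) tan(-18.444°) = 0.0064, H₀ = 1.5644 rad.
Bracket: H₀ sin φ sin δ + cos φ cos δ sin H₀ = 1.5644×0.01920×-0.31637 + 0.99982×0.94864×0.99998 = -0.009503 + 0.948450 = 0.938947.
Inverse-square distance factor (a/d)² = 0.9996² = 0.999200.
Q̄ = (S₀/π) × 0.999200 × [bracket] = (541/π) × 0.999200 × 0.938947 = 161.6 W/m².

Q̄ ≈ 162 W/m²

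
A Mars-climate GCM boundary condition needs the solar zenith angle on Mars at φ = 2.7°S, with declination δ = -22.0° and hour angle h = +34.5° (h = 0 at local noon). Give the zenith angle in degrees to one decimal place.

cos θ_z = sin φ sin δ + cos φ cos δ cos h = 0.017646 + 0.763268 = 0.780914.
θ_z = arccos(0.780914) = 38.7°.

θ_z = 38.7°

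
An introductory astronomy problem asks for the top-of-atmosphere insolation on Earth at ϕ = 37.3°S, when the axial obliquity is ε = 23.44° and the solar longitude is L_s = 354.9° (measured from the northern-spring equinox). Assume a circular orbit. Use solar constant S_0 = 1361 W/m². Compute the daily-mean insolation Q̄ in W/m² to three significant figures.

Solar declination: sin δ = sin ε · sin L_s = sin 23.44° × sin 354.9° = -0.03536, so δ = -2.026°.
cos h₀ = −tan(-37.3°) tan(-2.026°) = -0.0270, h₀ = 1.5978 rad.
Bracket: h₀ sin ϕ sin δ + cos ϕ cos δ sin h₀ = 1.5978×-0.60599×-0.03536 + 0.79547×0.99937×0.99964 = 0.034237 + 0.794683 = 0.828920.
Q̄ = (S_0/π) × [bracket] = (1361/π) × 0.828920 = 359.1 W/m².

Q̄ ≈ 359 W/m²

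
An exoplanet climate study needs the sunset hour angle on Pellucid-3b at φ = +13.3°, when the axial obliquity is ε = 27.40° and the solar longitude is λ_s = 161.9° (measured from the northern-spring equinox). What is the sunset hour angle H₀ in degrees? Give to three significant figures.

Solar declination: sin δ = sin ε · sin λ_s = sin 27.40° × sin 161.9° = 0.14297, so δ = +8.220°.
cos H₀ = −tan φ · tan δ = −tan(+13.3°) × tan(+8.220°) = -0.0341, so H₀ = 1.6050 rad = 91.96°.

H₀ = 92.0°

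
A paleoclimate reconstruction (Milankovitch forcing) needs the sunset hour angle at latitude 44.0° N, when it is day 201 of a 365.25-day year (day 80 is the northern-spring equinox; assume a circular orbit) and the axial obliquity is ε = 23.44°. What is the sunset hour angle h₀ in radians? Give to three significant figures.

h₀ = 1.94 rad

Solar longitude: L_s = 360° × (201 − 80)/365.25 = 119.261°.
sin δ = sin 23.44° × sin 119.261° = 0.34703, so δ = +20.306°.
cos h₀ = −tan ϕ · tan δ = −tan(+44.0°) × tan(+20.306°) = -0.3573, so h₀ = 1.9362 rad = 110.94°.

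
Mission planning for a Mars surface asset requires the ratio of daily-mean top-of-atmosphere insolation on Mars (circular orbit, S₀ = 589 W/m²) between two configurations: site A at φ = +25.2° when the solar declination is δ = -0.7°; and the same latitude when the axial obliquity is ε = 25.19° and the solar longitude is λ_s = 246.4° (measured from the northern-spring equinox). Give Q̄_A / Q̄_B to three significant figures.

— Configuration A (φ=+25.2°):
cos H₀ = −tan(+25.2°) tan(-0.700°) = 0.0057, H₀ = 1.5650 rad.
Bracket: H₀ sin φ sin δ + cos φ cos δ sin H₀ = 1.5650×0.42578×-0.01222 + 0.90483×0.99993×0.99998 = -0.008143 + 0.904749 = 0.896606.
Q̄ = (S₀/π) × [bracket] = (589/π) × 0.896606 = 168.10 W/m².
— Configuration B (φ=+25.2°):
Solar declination: sin δ = sin ε · sin λ_s = sin 25.19° × sin 246.4° = -0.39002, so δ = -22.956°.
cos H₀ = −tan(+25.2°) tan(-22.956°) = 0.1993, H₀ = 1.3701 rad.
Bracket: H₀ sin φ sin δ + cos φ cos δ sin H₀ = 1.3701×0.42578×-0.39002 + 0.90483×0.92080×0.97994 = -0.227523 + 0.816454 = 0.588931.
Q̄ = (S₀/π) × [bracket] = (589/π) × 0.588931 = 110.42 W/m².
Ratio Q̄_A / Q̄_B = 168.10 / 110.42 = 1.522.

Q̄_A / Q̄_B ≈ 1.52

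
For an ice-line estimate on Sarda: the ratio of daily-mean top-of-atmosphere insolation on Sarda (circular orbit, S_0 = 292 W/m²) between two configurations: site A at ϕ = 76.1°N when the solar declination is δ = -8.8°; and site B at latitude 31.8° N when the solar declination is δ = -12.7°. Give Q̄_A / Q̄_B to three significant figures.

Q̄_A / Q̄_B ≈ 0.0798

— Configuration A (ϕ=+76.1°):
cos h₀ = −tan(+76.1°) tan(-8.800°) = 0.6256, h₀ = 0.8950 rad.
Bracket: h₀ sin ϕ sin δ + cos ϕ cos δ sin h₀ = 0.8950×0.97072×-0.15299 + 0.24023×0.98823×0.78018 = -0.132917 + 0.185217 = 0.052300.
Q̄ = (S_0/π) × [bracket] = (292/π) × 0.052300 = 4.8611 W/m².
— Configuration B (ϕ=+31.8°):
cos h₀ = −tan(+31.8°) tan(-12.700°) = 0.1397, h₀ = 1.4306 rad.
Bracket: h₀ sin ϕ sin δ + cos ϕ cos δ sin h₀ = 1.4306×0.52696×-0.21985 + 0.84989×0.97553×0.99019 = -0.165738 + 0.820960 = 0.655222.
Q̄ = (S_0/π) × [bracket] = (292/π) × 0.655222 = 60.901 W/m².
Ratio Q̄_A / Q̄_B = 4.8611 / 60.901 = 0.07982.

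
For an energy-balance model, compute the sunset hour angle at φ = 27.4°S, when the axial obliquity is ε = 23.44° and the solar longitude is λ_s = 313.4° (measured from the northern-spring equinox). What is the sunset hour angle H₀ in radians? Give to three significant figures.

Solar declination: sin δ = sin ε · sin λ_s = sin 23.44° × sin 313.4° = -0.28902, so δ = -16.799°.
cos H₀ = −tan φ · tan δ = −tan(-27.4°) × tan(-16.799°) = -0.1565, so H₀ = 1.7279 rad = 99.00°.

H₀ = 1.73 rad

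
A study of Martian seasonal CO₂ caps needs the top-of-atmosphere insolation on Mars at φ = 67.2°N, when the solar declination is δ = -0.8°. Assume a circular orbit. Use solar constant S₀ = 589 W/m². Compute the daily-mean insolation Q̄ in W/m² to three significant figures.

Q̄ ≈ 68.9 W/m²

cos H₀ = −tan(+67.2°) tan(-0.800°) = 0.0332, H₀ = 1.5376 rad.
Bracket: H₀ sin φ sin δ + cos φ cos δ sin H₀ = 1.5376×0.92186×-0.01396 + 0.38752×0.99990×0.99945 = -0.019788 + 0.387268 = 0.367480.
Q̄ = (S₀/π) × [bracket] = (589/π) × 0.367480 = 68.90 W/m².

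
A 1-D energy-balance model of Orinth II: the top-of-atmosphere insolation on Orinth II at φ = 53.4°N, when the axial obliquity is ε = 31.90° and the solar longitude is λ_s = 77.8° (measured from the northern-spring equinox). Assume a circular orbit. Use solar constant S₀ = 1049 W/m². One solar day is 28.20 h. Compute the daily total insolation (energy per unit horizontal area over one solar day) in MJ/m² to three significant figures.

Solar declination: sin δ = sin ε · sin λ_s = sin 31.90° × sin 77.8° = 0.51650, so δ = +31.098°.
cos H₀ = −tan(+53.4°) tan(+31.098°) = -0.8122, H₀ = 2.5187 rad.
Bracket: H₀ sin φ sin δ + cos φ cos δ sin H₀ = 2.5187×0.80282×0.51650 + 0.59622×0.85628×0.58338 = 1.044395 + 0.297834 = 1.342229.
Q̄ = (S₀/π) × [bracket] = (1049/π) × 1.342229 = 448.18 W/m².
Daily total = Q̄ × 28.20 h × 3600 s/h = 448.18 × 28.20 × 3600 / 10⁶ = 45.50 MJ/m².

45.5 MJ/m²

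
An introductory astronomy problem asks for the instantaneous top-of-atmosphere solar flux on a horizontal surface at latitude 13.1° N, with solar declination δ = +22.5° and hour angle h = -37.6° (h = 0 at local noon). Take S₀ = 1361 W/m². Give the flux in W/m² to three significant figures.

cos θ_z = sin φ sin δ + cos φ cos δ cos h = 0.086736 + 0.712931 = 0.799667.
Flux = S₀ · cos θ_z = 1361 × 0.799667 = 1088 W/m².

1.09e+03 W/m²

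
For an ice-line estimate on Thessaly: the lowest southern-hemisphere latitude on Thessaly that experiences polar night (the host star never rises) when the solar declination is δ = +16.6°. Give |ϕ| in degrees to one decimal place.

Polar night requires cos h₀ = −tan ϕ tan δ ≥ 1, i.e. tan ϕ tan δ ≤ −1.
The boundary is |tan ϕ| · |tan δ| = 1, so |ϕ| = 90° − |δ| = 90° − 16.6° = 73.4° in the southern hemisphere.

|ϕ| = 73.4°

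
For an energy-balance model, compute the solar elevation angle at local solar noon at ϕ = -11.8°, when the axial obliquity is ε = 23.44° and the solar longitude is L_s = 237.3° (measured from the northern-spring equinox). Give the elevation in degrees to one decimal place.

Solar declination: sin δ = sin ε · sin L_s = sin 23.44° × sin 237.3° = -0.33474, so δ = -19.557°.
At local noon the hour angle is zero, so the zenith angle equals |ϕ − δ| = |-11.8° − (-19.557°)| = 7.757°.
Elevation = 90° − 7.757° = 82.2°.

82.2°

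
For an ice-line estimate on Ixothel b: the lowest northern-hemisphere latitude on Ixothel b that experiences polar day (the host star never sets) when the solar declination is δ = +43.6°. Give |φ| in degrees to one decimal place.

|φ| = 46.4°

Polar day requires cos H₀ = −tan φ tan δ ≤ −1, i.e. tan φ tan δ ≥ 1.
The boundary is |tan φ| · |tan δ| = 1, so |φ| = 90° − |δ| = 90° − 43.6° = 46.4° in the northern hemisphere.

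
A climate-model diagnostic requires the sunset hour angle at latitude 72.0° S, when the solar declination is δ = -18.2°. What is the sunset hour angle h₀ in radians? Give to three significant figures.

h₀ = 3.14 rad

Sunrise equation: cos h₀ = −tan ϕ · tan δ = -1.0119 ≤ −1, so the Sun never sets (polar day) and h₀ = π.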